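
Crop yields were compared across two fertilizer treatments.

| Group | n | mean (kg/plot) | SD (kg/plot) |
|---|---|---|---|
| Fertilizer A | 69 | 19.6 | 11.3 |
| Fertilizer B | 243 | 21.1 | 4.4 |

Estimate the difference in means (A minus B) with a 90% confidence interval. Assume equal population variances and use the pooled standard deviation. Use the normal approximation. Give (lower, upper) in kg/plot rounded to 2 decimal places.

(-2.97, -0.03)

Pooled variance s_p² = [68·11.3² + 242·4.4²] / (69+243−2) = 43.1227, so s_p = 6.5668.
SE_diff = s_p·√(1/n₁ + 1/n₂) = 6.5668·√(1/69 + 1/243) = 0.8958.
z* = 1.645; margin = 1.645 × 0.8958 = 1.4736.
Difference = 19.6 − 21.1 = -1.5000.
-1.5000 ± 1.4736 → (-2.97, -0.03).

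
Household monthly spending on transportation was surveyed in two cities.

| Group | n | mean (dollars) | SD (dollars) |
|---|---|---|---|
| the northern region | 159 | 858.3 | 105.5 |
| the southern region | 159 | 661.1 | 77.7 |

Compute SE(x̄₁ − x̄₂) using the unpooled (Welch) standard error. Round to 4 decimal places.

Per-group SEs: s₁/√n₁ = 105.5/√159 = 8.3667, s₂/√n₂ = 77.7/√159 = 6.1620.
Unpooled SE of the difference: √(70.00166889 + 37.970244) = 10.3910.

10.3910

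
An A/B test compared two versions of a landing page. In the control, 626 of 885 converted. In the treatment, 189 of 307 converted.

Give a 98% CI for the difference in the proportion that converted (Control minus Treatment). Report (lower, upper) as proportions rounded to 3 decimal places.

First, p̂₁ = 626/885 = 0.7073; p̂₂ = 189/307 = 0.6156.
The two standard errors are √(0.7073×0.2927/885) = 0.01529 and √(0.6156×0.3844/307) = 0.02776.
Because the samples are independent, SE_diff = √(0.01529² + 0.02776²) = 0.03169.
Using z* = 2.326 for 98%, ME = 2.326 × 0.03169 = 0.07371.
p̂₁ − p̂₂ = 0.0917; interval 0.0917 ± 0.07371 gives (0.018, 0.165).

(0.018, 0.165)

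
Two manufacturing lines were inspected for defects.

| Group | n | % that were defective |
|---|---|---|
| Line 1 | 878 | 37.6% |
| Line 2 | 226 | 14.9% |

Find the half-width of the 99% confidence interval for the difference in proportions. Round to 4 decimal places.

0.0741

The two standard errors are √(0.3760×0.6240/878) = 0.01635 and √(0.1490×0.8510/226) = 0.02369.
Because the samples are independent, SE_diff = √(0.01635² + 0.02369²) = 0.02878.
Using z* = 2.576 for 99%, ME = 2.576 × 0.02878 = 0.07414.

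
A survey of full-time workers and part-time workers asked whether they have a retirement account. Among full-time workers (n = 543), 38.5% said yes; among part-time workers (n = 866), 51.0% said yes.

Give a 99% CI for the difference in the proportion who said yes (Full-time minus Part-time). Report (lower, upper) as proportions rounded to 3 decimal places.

SE₁ = √(p̂₁(1−p̂₁)/n₁) = √(0.3850·0.6150/543) = 0.02088; SE₂ = √(0.5100·0.4900/866) = 0.01699.
Independent samples: SE of the difference = √(SE₁² + SE₂²) = √(0.0004359744 + 0.0002886601) = 0.02692.
z* for 99% confidence is 2.576, so the margin of error is 2.576 × 0.02692 = 0.06935.
Point estimate p̂₁ − p̂₂ = 0.3850 − 0.5100 = -0.1250.
-0.1250 ± 0.06935 → (-0.194, -0.056).

(-0.194, -0.056)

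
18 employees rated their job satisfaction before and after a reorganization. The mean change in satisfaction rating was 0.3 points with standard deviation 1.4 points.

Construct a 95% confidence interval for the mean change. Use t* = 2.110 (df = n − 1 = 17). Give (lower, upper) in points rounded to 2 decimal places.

This is a matched-pairs design, so SE = s_d/√n = 1.4/√18 = 0.3300.
Margin = 2.110 × 0.3300 = 0.6963; the interval is 0.3 ± 0.6963 = (-0.40, 1.00).

(-0.40, 1.00)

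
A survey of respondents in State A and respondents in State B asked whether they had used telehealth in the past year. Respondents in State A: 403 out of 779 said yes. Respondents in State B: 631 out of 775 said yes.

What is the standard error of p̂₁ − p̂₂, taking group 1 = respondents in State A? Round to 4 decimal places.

0.0227

First, p̂₁ = 403/779 = 0.5173; p̂₂ = 631/775 = 0.8142.
The two standard errors are √(0.5173×0.4827/779) = 0.01790 and √(0.8142×0.1858/775) = 0.01397.
Because the samples are independent, SE_diff = √(0.01790² + 0.01397²) = 0.02271.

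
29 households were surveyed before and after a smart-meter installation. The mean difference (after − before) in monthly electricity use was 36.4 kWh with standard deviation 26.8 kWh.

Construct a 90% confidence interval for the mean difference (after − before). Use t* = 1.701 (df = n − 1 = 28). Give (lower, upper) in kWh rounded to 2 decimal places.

Paired design: SE = s_d/√n = 26.8/√29 = 4.9766.
t* = 1.701; margin of error = 1.701 × 4.9766 = 8.4652.
36.4 ± 8.4652 → (27.93, 44.87).

(27.93, 44.87)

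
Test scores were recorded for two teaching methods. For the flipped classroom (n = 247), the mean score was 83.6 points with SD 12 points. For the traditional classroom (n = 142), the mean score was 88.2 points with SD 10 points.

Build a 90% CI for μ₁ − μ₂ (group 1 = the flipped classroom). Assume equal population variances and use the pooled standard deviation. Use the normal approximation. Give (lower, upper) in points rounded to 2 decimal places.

Pooled variance s_p² = [246·12² + 141·10²] / (247+142−2) = 127.9690, so s_p = 11.3123.
SE_diff = s_p·√(1/n₁ + 1/n₂) = 11.3123·√(1/247 + 1/142) = 1.1913.
z* = 1.645; margin = 1.645 × 1.1913 = 1.9597.
Difference = 83.6 − 88.2 = -4.6000.
-4.6000 ± 1.9597 → (-6.56, -2.64).

(-6.56, -2.64)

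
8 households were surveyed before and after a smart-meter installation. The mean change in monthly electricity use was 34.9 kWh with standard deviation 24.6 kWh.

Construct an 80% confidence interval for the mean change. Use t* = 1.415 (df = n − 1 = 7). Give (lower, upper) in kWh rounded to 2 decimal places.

(22.59, 47.21)

This is a matched-pairs design, so SE = s_d/√n = 24.6/√8 = 8.6974.
Margin = 1.415 × 8.6974 = 12.3068; the interval is 34.9 ± 12.3068 = (22.59, 47.21).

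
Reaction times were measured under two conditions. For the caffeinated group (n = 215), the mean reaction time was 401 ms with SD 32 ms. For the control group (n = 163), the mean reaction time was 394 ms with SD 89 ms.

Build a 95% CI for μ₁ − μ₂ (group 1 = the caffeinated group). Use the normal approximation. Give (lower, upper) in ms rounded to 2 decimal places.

(-7.32, 21.32)

SE₁ = s₁/√n₁ = 32/√215 = 2.1824; SE₂ = 89/√163 = 6.9710.
Independent samples, unequal variances: SE_diff = √(SE₁² + SE₂²) = √(4.76286976 + 48.594841) = 7.3046.
z* = 1.960, so margin of error = 1.960 × 7.3046 = 14.3170.
Difference in means = 401 − 394 = 7.0000.
7.0000 ± 14.3170 → (-7.32, 21.32).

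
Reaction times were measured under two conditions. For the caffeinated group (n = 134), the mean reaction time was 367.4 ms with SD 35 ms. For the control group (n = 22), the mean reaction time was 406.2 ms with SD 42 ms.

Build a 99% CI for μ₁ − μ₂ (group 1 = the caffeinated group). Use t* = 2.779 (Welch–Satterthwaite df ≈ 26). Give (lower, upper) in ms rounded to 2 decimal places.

SE₁ = s₁/√n₁ = 35/√134 = 3.0235; SE₂ = 42/√22 = 8.9544.
Independent samples, unequal variances: SE_diff = √(SE₁² + SE₂²) = √(9.14155225 + 80.18127936) = 9.4511.
t* = 2.779, so margin of error = 2.779 × 9.4511 = 26.2646.
Difference in means = 367.4 − 406.2 = -38.8000.
-38.8000 ± 26.2646 → (-65.06, -12.54).

(-65.06, -12.54)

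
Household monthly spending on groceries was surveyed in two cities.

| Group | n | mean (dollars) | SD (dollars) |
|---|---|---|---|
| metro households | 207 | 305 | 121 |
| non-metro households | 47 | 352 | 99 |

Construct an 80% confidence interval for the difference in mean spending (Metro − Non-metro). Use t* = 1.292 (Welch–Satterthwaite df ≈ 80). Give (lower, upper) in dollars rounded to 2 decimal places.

(-68.59, -25.41)

Standard errors of each mean: 121/√207 = 8.4101 and 99/√47 = 14.4406.
SE(x̄₁ − x̄₂) = √(8.4101² + 14.4406²) = 16.7111 for independent samples with unequal variances.
With t* = 1.292, the margin is 1.292 × 16.7111 = 21.5907.
x̄₁ − x̄₂ = 305 − 352 = -47.0000; the interval is -47.0000 ± 21.5907 = (-68.59, -25.41).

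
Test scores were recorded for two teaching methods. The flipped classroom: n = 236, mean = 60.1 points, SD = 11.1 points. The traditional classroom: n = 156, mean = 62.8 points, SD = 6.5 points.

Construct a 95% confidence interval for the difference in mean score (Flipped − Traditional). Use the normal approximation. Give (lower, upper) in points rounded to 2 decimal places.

SE₁ = s₁/√n₁ = 11.1/√236 = 0.7225; SE₂ = 6.5/√156 = 0.5204.
Independent samples, unequal variances: SE_diff = √(SE₁² + SE₂²) = √(0.52200625 + 0.27081616) = 0.8904.
z* = 1.960, so margin of error = 1.960 × 0.8904 = 1.7452.
Difference in means = 60.1 − 62.8 = -2.7000.
-2.7000 ± 1.7452 → (-4.45, -0.95).

(-4.45, -0.95)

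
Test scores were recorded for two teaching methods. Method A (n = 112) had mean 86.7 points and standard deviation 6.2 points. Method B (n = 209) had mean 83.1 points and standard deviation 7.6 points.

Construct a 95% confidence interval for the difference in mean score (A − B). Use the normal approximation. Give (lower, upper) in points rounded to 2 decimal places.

Per-group SEs: s₁/√n₁ = 6.2/√112 = 0.5858, s₂/√n₂ = 7.6/√209 = 0.5257.
Unpooled SE of the difference: √(0.34316164 + 0.27636049) = 0.7871.
Margin of error = z* · SE = 1.960 × 0.7871 = 1.5427.
x̄₁ − x̄₂ = 86.7 − 83.1 = 3.6000.
CI: 3.6000 ± 1.5427 = (2.06, 5.14).

(2.06, 5.14)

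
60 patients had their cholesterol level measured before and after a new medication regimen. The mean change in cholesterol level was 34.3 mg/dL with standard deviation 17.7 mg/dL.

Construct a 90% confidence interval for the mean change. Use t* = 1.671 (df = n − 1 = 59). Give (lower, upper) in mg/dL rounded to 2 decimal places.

This is a matched-pairs design, so SE = s_d/√n = 17.7/√60 = 2.2851.
Margin = 1.671 × 2.2851 = 3.8184; the interval is 34.3 ± 3.8184 = (30.48, 38.12).

(30.48, 38.12)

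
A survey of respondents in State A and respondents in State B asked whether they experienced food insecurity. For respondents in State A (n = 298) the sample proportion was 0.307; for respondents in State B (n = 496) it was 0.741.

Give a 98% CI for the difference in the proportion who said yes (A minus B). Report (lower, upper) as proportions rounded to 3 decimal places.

(-0.511, -0.357)

SE₁ = √(p̂₁(1−p̂₁)/n₁) = √(0.3070·0.6930/298) = 0.02672; SE₂ = √(0.7410·0.2590/496) = 0.01967.
Independent samples: SE of the difference = √(SE₁² + SE₂²) = √(0.0007139584 + 0.0003869089) = 0.03318.
z* for 98% confidence is 2.326, so the margin of error is 2.326 × 0.03318 = 0.07718.
Point estimate p̂₁ − p̂₂ = 0.3070 − 0.7410 = -0.4340.
-0.4340 ± 0.07718 → (-0.511, -0.357).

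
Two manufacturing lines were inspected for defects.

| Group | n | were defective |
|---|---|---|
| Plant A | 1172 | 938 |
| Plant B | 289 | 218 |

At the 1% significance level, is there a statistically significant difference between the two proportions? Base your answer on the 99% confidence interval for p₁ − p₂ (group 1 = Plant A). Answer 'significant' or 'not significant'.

First, p̂₁ = 938/1172 = 0.8003; p̂₂ = 218/289 = 0.7543.
The two standard errors are √(0.8003×0.1997/1172) = 0.01168 and √(0.7543×0.2457/289) = 0.02532.
Because the samples are independent, SE_diff = √(0.01168² + 0.02532²) = 0.02788.
Using z* = 2.576 for 99%, ME = 2.576 × 0.02788 = 0.07182.
p̂₁ − p̂₂ = 0.0460; interval 0.0460 ± 0.07182 gives (-0.02582, 0.11782).
The interval (-0.02582, 0.11782) contains 0, so the difference is not significant.

not significant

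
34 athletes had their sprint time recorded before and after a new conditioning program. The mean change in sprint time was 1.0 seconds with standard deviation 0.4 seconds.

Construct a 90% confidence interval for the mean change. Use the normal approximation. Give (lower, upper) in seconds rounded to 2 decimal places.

(0.89, 1.11)

This is a matched-pairs design, so SE = s_d/√n = 0.4/√34 = 0.0686.
Margin = 1.645 × 0.0686 = 0.1128; the interval is 1.0 ± 0.1128 = (0.89, 1.11).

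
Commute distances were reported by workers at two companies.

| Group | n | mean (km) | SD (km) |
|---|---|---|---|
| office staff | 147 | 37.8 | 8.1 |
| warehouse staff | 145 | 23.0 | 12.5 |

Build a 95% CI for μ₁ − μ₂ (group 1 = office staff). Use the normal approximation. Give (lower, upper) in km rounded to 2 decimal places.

(12.38, 17.22)

Standard errors of each mean: 8.1/√147 = 0.6681 and 12.5/√145 = 1.0381.
SE(x̄₁ − x̄₂) = √(0.6681² + 1.0381²) = 1.2345 for independent samples with unequal variances.
With z* = 1.960, the margin is 1.960 × 1.2345 = 2.4196.
x̄₁ − x̄₂ = 37.8 − 23.0 = 14.8000; the interval is 14.8000 ± 2.4196 = (12.38, 17.22).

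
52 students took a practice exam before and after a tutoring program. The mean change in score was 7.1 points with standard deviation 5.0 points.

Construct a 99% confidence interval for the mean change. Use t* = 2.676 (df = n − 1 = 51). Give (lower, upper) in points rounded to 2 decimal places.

(5.24, 8.96)

Paired design: SE = s_d/√n = 5.0/√52 = 0.6934.
t* = 2.676; margin of error = 2.676 × 0.6934 = 1.8555.
7.1 ± 1.8555 → (5.24, 8.96).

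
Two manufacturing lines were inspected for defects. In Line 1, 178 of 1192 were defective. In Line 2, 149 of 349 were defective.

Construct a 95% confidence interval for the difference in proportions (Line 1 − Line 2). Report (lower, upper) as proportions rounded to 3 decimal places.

p̂₁ = 178/1192 = 0.1493 and p̂₂ = 149/349 = 0.4269.
SE₁ = √(p̂₁(1−p̂₁)/n₁) = √(0.1493·0.8507/1192) = 0.01032; SE₂ = √(0.4269·0.5731/349) = 0.02648.
Independent samples: SE of the difference = √(SE₁² + SE₂²) = √(0.0001065024 + 0.0007011904) = 0.02842.
z* for 95% confidence is 1.960, so the margin of error is 1.960 × 0.02842 = 0.05570.
Point estimate p̂₁ − p̂₂ = 0.1493 − 0.4269 = -0.2776.
-0.2776 ± 0.05570 → (-0.333, -0.222).

(-0.333, -0.222)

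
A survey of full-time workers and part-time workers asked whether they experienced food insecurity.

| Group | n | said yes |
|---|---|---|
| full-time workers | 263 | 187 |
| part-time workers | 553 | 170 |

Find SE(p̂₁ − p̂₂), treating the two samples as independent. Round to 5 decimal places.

Sample proportions: 187/263 = 0.7110, 170/553 = 0.3074.
Each SE is √(p̂(1−p̂)/n): √(0.7110·0.2890/263) = 0.02795 and √(0.3074·0.6926/553) = 0.01962.
SE(p̂₁ − p̂₂) = √(SE₁² + SE₂²) = √(0.0007812025 + 0.0003849444) = 0.03415, since the two samples are independent.

0.03415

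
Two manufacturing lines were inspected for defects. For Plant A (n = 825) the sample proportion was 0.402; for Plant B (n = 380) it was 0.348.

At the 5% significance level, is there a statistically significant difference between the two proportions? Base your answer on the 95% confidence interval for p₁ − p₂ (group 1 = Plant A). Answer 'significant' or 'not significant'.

not significant

SE₁ = √(p̂₁(1−p̂₁)/n₁) = √(0.4020·0.5980/825) = 0.01707; SE₂ = √(0.3480·0.6520/380) = 0.02444.
Independent samples: SE of the difference = √(SE₁² + SE₂²) = √(0.0002913849 + 0.0005973136) = 0.02981.
z* for 95% confidence is 1.960, so the margin of error is 1.960 × 0.02981 = 0.05843.
Point estimate p̂₁ − p̂₂ = 0.4020 − 0.3480 = 0.0540.
0.0540 ± 0.05843 → (-0.00443, 0.11243).
The interval (-0.00443, 0.11243) contains 0, so the difference is not significant.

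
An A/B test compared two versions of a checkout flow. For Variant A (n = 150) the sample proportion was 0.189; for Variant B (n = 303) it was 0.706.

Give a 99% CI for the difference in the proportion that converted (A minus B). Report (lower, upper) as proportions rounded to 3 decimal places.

The two standard errors are √(0.1890×0.8110/150) = 0.03197 and √(0.7060×0.2940/303) = 0.02617.
Because the samples are independent, SE_diff = √(0.03197² + 0.02617²) = 0.04132.
Using z* = 2.576 for 99%, ME = 2.576 × 0.04132 = 0.10644.
p̂₁ − p̂₂ = -0.5170; interval -0.5170 ± 0.10644 gives (-0.623, -0.411).

(-0.623, -0.411)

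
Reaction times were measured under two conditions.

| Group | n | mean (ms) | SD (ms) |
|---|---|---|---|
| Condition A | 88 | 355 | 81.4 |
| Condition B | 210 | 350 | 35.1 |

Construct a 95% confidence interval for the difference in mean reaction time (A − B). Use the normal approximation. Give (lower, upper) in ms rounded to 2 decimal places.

(-12.66, 22.66)

Standard errors of each mean: 81.4/√88 = 8.6773 and 35.1/√210 = 2.4221.
SE(x̄₁ − x̄₂) = √(8.6773² + 2.4221²) = 9.0090 for independent samples with unequal variances.
With z* = 1.960, the margin is 1.960 × 9.0090 = 17.6576.
x̄₁ − x̄₂ = 355 − 350 = 5.0000; the interval is 5.0000 ± 17.6576 = (-12.66, 22.66).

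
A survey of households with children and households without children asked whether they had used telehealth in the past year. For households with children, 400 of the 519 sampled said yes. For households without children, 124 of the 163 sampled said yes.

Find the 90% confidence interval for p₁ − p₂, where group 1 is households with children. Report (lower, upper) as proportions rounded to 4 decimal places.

(-0.0528, 0.0728)

p̂₁ = 400/519 = 0.7707 and p̂₂ = 124/163 = 0.7607.
SE₁ = √(p̂₁(1−p̂₁)/n₁) = √(0.7707·0.2293/519) = 0.01845; SE₂ = √(0.7607·0.2393/163) = 0.03342.
Independent samples: SE of the difference = √(SE₁² + SE₂²) = √(0.0003404025 + 0.0011168964) = 0.03817.
z* for 90% confidence is 1.645, so the margin of error is 1.645 × 0.03817 = 0.06279.
Point estimate p̂₁ − p̂₂ = 0.7707 − 0.7607 = 0.0100.
0.0100 ± 0.06279 → (-0.0528, 0.0728).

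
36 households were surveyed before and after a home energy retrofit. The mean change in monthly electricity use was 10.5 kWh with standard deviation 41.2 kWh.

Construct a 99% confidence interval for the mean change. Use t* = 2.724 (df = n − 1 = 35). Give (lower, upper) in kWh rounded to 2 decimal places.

This is a matched-pairs design, so SE = s_d/√n = 41.2/√36 = 6.8667.
Margin = 2.724 × 6.8667 = 18.7049; the interval is 10.5 ± 18.7049 = (-8.20, 29.20).

(-8.20, 29.20)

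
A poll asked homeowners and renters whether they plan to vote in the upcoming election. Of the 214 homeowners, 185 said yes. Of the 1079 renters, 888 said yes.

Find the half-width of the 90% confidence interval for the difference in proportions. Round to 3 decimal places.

p̂₁ = 185/214 = 0.8645 and p̂₂ = 888/1079 = 0.8230.
SE₁ = √(p̂₁(1−p̂₁)/n₁) = √(0.8645·0.1355/214) = 0.02340; SE₂ = √(0.8230·0.1770/1079) = 0.01162.
Independent samples: SE of the difference = √(SE₁² + SE₂²) = √(0.00054756 + 0.0001350244) = 0.02613.
z* for 90% confidence is 1.645, so the margin of error is 1.645 × 0.02613 = 0.04298.

0.043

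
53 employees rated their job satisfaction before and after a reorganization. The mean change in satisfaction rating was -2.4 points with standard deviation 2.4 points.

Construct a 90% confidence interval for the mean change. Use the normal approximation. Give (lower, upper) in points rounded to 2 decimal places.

This is a matched-pairs design, so SE = s_d/√n = 2.4/√53 = 0.3297.
Margin = 1.645 × 0.3297 = 0.5424; the interval is -2.4 ± 0.5424 = (-2.94, -1.86).

(-2.94, -1.86)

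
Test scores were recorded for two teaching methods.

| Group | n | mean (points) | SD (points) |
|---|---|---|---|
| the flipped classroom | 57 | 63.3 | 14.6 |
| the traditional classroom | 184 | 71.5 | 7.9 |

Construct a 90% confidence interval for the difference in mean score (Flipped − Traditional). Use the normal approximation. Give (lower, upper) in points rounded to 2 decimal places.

Per-group SEs: s₁/√n₁ = 14.6/√57 = 1.9338, s₂/√n₂ = 7.9/√184 = 0.5824.
Unpooled SE of the difference: √(3.73958244 + 0.33918976) = 2.0196.
Margin of error = z* · SE = 1.645 × 2.0196 = 3.3222.
x̄₁ − x̄₂ = 63.3 − 71.5 = -8.2000.
CI: -8.2000 ± 3.3222 = (-11.52, -4.88).

(-11.52, -4.88)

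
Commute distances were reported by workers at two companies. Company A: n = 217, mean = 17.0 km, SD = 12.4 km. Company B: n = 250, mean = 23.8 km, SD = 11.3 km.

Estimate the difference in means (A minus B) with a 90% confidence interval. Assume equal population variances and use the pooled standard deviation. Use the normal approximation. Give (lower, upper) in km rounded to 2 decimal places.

(-8.60, -5.00)

Pooled variance s_p² = [216·12.4² + 249·11.3²] / (217+250−2) = 139.7999, so s_p = 11.8237.
SE_diff = s_p·√(1/n₁ + 1/n₂) = 11.8237·√(1/217 + 1/250) = 1.0970.
z* = 1.645; margin = 1.645 × 1.0970 = 1.8046.
Difference = 17.0 − 23.8 = -6.8000.
-6.8000 ± 1.8046 → (-8.60, -5.00).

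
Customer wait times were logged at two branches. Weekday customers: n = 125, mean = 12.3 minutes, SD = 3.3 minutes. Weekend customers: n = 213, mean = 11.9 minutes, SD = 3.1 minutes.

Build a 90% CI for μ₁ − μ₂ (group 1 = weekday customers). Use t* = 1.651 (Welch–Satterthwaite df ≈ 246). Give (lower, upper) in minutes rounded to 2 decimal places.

(-0.20, 1.00)

Standard errors of each mean: 3.3/√125 = 0.2952 and 3.1/√213 = 0.2124.
SE(x̄₁ − x̄₂) = √(0.2952² + 0.2124²) = 0.3637 for independent samples with unequal variances.
With t* = 1.651, the margin is 1.651 × 0.3637 = 0.6005.
x̄₁ − x̄₂ = 12.3 − 11.9 = 0.4000; the interval is 0.4000 ± 0.6005 = (-0.20, 1.00).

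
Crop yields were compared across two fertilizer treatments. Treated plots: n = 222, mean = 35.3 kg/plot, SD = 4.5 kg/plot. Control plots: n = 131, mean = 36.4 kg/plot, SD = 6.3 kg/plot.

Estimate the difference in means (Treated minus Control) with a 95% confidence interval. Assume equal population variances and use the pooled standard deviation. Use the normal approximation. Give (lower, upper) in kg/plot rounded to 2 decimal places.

(-2.23, 0.03)

s_p = √[((n₁−1)s₁² + (n₂−1)s₂²)/(n₁+n₂−2)] = √[(221·4.5² + 130·6.3²)/351] = 5.2393.
SE = 5.2393·√(1/222 + 1/131) = 0.5772.
With z* = 1.960, margin = 1.960 × 0.5772 = 1.1313.
x̄₁ − x̄₂ = 35.3 − 36.4 = -1.1000; interval -1.1000 ± 1.1313 = (-2.23, 0.03).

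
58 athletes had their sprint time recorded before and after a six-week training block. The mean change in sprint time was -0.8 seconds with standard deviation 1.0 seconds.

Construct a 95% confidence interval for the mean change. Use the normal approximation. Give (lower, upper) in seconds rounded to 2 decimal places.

(-1.06, -0.54)

This is a matched-pairs design, so SE = s_d/√n = 1.0/√58 = 0.1313.
Margin = 1.960 × 0.1313 = 0.2573; the interval is -0.8 ± 0.2573 = (-1.06, -0.54).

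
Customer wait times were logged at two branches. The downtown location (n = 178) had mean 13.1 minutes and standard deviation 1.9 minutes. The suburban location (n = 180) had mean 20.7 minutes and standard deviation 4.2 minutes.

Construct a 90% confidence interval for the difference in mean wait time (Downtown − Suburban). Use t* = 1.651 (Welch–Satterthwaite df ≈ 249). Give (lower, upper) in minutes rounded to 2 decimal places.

(-8.17, -7.03)

Standard errors of each mean: 1.9/√178 = 0.1424 and 4.2/√180 = 0.3130.
SE(x̄₁ − x̄₂) = √(0.1424² + 0.3130²) = 0.3439 for independent samples with unequal variances.
With t* = 1.651, the margin is 1.651 × 0.3439 = 0.5678.
x̄₁ − x̄₂ = 13.1 − 20.7 = -7.6000; the interval is -7.6000 ± 0.5678 = (-8.17, -7.03).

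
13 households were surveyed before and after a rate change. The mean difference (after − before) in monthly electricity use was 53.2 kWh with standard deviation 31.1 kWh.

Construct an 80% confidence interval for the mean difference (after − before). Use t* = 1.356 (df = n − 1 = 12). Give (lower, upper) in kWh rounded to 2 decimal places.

Paired design: SE = s_d/√n = 31.1/√13 = 8.6256.
t* = 1.356; margin of error = 1.356 × 8.6256 = 11.6963.
53.2 ± 11.6963 → (41.50, 64.90).

(41.50, 64.90)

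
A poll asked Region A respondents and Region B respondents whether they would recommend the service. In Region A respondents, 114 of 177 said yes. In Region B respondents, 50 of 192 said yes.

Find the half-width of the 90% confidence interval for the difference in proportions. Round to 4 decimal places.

First, p̂₁ = 114/177 = 0.6441; p̂₂ = 50/192 = 0.2604.
The two standard errors are √(0.6441×0.3559/177) = 0.03599 and √(0.2604×0.7396/192) = 0.03167.
Because the samples are independent, SE_diff = √(0.03599² + 0.03167²) = 0.04794.
Using z* = 1.645 for 90%, ME = 1.645 × 0.04794 = 0.07886.

0.0789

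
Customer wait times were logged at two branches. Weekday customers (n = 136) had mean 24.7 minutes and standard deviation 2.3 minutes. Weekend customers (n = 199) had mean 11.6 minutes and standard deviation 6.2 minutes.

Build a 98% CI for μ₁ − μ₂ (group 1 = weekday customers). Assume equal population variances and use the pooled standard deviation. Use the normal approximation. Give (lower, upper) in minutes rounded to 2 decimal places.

(11.81, 14.39)

s_p = √[((n₁−1)s₁² + (n₂−1)s₂²)/(n₁+n₂−2)] = √[(135·2.3² + 198·6.2²)/333] = 5.0001.
SE = 5.0001·√(1/136 + 1/199) = 0.5563.
With z* = 2.326, margin = 2.326 × 0.5563 = 1.2940.
x̄₁ − x̄₂ = 24.7 − 11.6 = 13.1000; interval 13.1000 ± 1.2940 = (11.81, 14.39).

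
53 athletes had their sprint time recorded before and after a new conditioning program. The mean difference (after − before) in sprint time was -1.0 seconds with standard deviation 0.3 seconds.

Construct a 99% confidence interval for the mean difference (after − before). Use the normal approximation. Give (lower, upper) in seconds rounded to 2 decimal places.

(-1.11, -0.89)

This is a matched-pairs design, so SE = s_d/√n = 0.3/√53 = 0.0412.
Margin = 2.576 × 0.0412 = 0.1061; the interval is -1.0 ± 0.1061 = (-1.11, -0.89).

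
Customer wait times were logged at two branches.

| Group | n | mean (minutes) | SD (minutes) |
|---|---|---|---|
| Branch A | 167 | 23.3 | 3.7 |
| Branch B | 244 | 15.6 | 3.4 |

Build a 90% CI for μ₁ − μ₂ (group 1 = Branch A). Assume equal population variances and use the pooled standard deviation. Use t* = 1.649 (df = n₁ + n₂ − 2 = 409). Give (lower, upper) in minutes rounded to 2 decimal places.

Pooled variance s_p² = [166·3.7² + 243·3.4²] / (167+244−2) = 12.4245, so s_p = 3.5248.
SE_diff = s_p·√(1/n₁ + 1/n₂) = 3.5248·√(1/167 + 1/244) = 0.3540.
t* = 1.649; margin = 1.649 × 0.3540 = 0.5837.
Difference = 23.3 − 15.6 = 7.7000.
7.7000 ± 0.5837 → (7.12, 8.28).

(7.12, 8.28)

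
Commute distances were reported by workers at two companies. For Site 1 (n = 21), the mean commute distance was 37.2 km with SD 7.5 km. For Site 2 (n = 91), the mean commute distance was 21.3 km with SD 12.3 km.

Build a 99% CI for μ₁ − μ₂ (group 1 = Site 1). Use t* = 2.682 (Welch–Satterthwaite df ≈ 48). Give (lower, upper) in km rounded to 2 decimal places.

(10.31, 21.49)

Per-group SEs: s₁/√n₁ = 7.5/√21 = 1.6366, s₂/√n₂ = 12.3/√91 = 1.2894.
Unpooled SE of the difference: √(2.67845956 + 1.66255236) = 2.0835.
Margin of error = t* · SE = 2.682 × 2.0835 = 5.5879.
x̄₁ − x̄₂ = 37.2 − 21.3 = 15.9000.
CI: 15.9000 ± 5.5879 = (10.31, 21.49).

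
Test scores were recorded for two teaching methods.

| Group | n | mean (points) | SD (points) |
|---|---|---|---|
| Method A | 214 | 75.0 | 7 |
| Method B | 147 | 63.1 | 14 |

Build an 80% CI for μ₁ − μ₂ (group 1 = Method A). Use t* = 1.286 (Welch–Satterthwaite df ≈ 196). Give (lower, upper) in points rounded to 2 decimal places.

Per-group SEs: s₁/√n₁ = 7/√214 = 0.4785, s₂/√n₂ = 14/√147 = 1.1547.
Unpooled SE of the difference: √(0.22896225 + 1.33333209) = 1.2499.
Margin of error = t* · SE = 1.286 × 1.2499 = 1.6074.
x̄₁ − x̄₂ = 75.0 − 63.1 = 11.9000.
CI: 11.9000 ± 1.6074 = (10.29, 13.51).

(10.29, 13.51)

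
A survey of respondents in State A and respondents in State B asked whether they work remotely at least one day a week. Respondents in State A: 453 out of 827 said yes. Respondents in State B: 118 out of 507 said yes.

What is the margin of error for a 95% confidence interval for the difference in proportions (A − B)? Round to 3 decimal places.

p̂₁ = 453/827 = 0.5478 and p̂₂ = 118/507 = 0.2327.
SE₁ = √(p̂₁(1−p̂₁)/n₁) = √(0.5478·0.4522/827) = 0.01731; SE₂ = √(0.2327·0.7673/507) = 0.01877.
Independent samples: SE of the difference = √(SE₁² + SE₂²) = √(0.0002996361 + 0.0003523129) = 0.02553.
z* for 95% confidence is 1.960, so the margin of error is 1.960 × 0.02553 = 0.05004.

0.050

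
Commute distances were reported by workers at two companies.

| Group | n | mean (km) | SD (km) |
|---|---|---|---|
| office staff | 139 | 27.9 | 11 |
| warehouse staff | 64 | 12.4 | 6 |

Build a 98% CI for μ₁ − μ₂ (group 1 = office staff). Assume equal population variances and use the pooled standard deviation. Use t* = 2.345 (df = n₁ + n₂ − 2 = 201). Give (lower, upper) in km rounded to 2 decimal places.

s_p = √[((n₁−1)s₁² + (n₂−1)s₂²)/(n₁+n₂−2)] = √[(138·11² + 63·6²)/201] = 9.7138.
SE = 9.7138·√(1/139 + 1/64) = 1.4674.
With t* = 2.345, margin = 2.345 × 1.4674 = 3.4411.
x̄₁ − x̄₂ = 27.9 − 12.4 = 15.5000; interval 15.5000 ± 3.4411 = (12.06, 18.94).

(12.06, 18.94)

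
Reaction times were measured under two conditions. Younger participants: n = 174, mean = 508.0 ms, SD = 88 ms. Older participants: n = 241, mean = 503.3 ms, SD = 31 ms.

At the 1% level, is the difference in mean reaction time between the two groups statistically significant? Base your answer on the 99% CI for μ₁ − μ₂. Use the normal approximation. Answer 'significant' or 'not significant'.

not significant

Per-group SEs: s₁/√n₁ = 88/√174 = 6.6713, s₂/√n₂ = 31/√241 = 1.9969.
Unpooled SE of the difference: √(44.50624369 + 3.98760961) = 6.9638.
Margin of error = z* · SE = 2.576 × 6.9638 = 17.9387.
x̄₁ − x̄₂ = 508.0 − 503.3 = 4.7000.
CI: 4.7000 ± 17.9387 = (-13.2387, 22.6387).
The interval (-13.2387, 22.6387) contains 0, so the difference is not significant.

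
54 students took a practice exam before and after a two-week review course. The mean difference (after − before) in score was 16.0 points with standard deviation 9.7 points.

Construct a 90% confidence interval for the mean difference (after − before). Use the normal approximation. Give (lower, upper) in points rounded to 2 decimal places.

Paired design: SE = s_d/√n = 9.7/√54 = 1.3200.
z* = 1.645; margin of error = 1.645 × 1.3200 = 2.1714.
16.0 ± 2.1714 → (13.83, 18.17).

(13.83, 18.17)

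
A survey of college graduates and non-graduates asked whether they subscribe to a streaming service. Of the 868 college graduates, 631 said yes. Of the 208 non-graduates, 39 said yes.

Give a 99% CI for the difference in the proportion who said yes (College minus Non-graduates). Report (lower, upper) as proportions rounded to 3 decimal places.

Sample proportions: 631/868 = 0.7270, 39/208 = 0.1875.
Each SE is √(p̂(1−p̂)/n): √(0.7270·0.2730/868) = 0.01512 and √(0.1875·0.8125/208) = 0.02706.
SE(p̂₁ − p̂₂) = √(SE₁² + SE₂²) = √(0.0002286144 + 0.0007322436) = 0.03100, since the two samples are independent.
At 99% confidence z* = 2.576; margin = 2.576 × 0.03100 = 0.07986.
The difference is 0.7270 − 0.1875 = 0.5395, so the interval is 0.5395 ± 0.07986 = (0.460, 0.619).

(0.460, 0.619)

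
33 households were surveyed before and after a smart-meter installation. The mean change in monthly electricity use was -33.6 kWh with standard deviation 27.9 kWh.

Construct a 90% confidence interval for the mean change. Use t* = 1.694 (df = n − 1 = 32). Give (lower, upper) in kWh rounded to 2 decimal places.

This is a matched-pairs design, so SE = s_d/√n = 27.9/√33 = 4.8568.
Margin = 1.694 × 4.8568 = 8.2274; the interval is -33.6 ± 8.2274 = (-41.83, -25.37).

(-41.83, -25.37)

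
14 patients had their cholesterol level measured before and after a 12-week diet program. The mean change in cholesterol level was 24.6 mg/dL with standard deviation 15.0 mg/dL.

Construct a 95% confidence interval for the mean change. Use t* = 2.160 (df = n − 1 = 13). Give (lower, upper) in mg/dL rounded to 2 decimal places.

Paired design: SE = s_d/√n = 15.0/√14 = 4.0089.
t* = 2.160; margin of error = 2.160 × 4.0089 = 8.6592.
24.6 ± 8.6592 → (15.94, 33.26).

(15.94, 33.26)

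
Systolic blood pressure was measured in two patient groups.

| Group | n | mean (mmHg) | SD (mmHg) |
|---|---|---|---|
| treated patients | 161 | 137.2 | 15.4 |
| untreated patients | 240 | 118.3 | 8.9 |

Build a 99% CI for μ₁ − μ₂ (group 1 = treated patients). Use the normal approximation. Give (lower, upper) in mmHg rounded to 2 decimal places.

SE₁ = s₁/√n₁ = 15.4/√161 = 1.2137; SE₂ = 8.9/√240 = 0.5745.
Independent samples, unequal variances: SE_diff = √(SE₁² + SE₂²) = √(1.47306769 + 0.33005025) = 1.3428.
z* = 2.576, so margin of error = 2.576 × 1.3428 = 3.4591.
Difference in means = 137.2 − 118.3 = 18.9000.
18.9000 ± 3.4591 → (15.44, 22.36).

(15.44, 22.36)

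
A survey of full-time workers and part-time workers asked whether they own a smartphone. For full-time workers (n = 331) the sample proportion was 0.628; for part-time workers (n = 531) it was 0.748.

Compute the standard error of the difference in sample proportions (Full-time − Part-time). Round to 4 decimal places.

0.0326

SE₁ = √(p̂₁(1−p̂₁)/n₁) = √(0.6280·0.3720/331) = 0.02657; SE₂ = √(0.7480·0.2520/531) = 0.01884.
Independent samples: SE of the difference = √(SE₁² + SE₂²) = √(0.0007059649 + 0.0003549456) = 0.03257.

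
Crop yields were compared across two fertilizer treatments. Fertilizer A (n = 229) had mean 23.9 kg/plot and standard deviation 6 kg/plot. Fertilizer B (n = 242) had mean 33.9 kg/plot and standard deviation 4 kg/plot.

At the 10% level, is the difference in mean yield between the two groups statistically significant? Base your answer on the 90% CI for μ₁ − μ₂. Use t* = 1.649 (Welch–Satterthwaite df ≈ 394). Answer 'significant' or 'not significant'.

SE₁ = s₁/√n₁ = 6/√229 = 0.3965; SE₂ = 4/√242 = 0.2571.
Independent samples, unequal variances: SE_diff = √(SE₁² + SE₂²) = √(0.15721225 + 0.06610041) = 0.4726.
t* = 1.649, so margin of error = 1.649 × 0.4726 = 0.7793.
Difference in means = 23.9 − 33.9 = -10.0000.
-10.0000 ± 0.7793 → (-10.7793, -9.2207).
The interval (-10.7793, -9.2207) does not contain 0, so the difference is significant.

significant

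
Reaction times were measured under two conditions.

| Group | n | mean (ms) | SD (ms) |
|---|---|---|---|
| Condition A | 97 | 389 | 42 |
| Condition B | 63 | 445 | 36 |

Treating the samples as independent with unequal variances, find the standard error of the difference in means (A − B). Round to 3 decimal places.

6.226

Standard errors of each mean: 42/√97 = 4.2645 and 36/√63 = 4.5356.
SE(x̄₁ − x̄₂) = √(4.2645² + 4.5356²) = 6.2256 for independent samples with unequal variances.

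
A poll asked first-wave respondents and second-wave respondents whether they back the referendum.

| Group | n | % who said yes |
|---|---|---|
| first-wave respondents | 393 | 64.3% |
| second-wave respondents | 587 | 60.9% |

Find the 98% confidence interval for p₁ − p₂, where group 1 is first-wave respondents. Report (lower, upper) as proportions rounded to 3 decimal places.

(-0.039, 0.107)

The two standard errors are √(0.6430×0.3570/393) = 0.02417 and √(0.6090×0.3910/587) = 0.02014.
Because the samples are independent, SE_diff = √(0.02417² + 0.02014²) = 0.03146.
Using z* = 2.326 for 98%, ME = 2.326 × 0.03146 = 0.07318.
p̂₁ − p̂₂ = 0.0340; interval 0.0340 ± 0.07318 gives (-0.039, 0.107).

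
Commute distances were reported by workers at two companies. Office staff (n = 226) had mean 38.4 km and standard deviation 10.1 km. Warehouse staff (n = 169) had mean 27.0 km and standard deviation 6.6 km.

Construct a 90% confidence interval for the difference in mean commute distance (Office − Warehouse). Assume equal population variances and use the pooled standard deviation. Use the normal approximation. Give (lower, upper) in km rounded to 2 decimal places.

s_p = √[((n₁−1)s₁² + (n₂−1)s₂²)/(n₁+n₂−2)] = √[(225·10.1² + 168·6.6²)/393] = 8.7763.
SE = 8.7763·√(1/226 + 1/169) = 0.8925.
With z* = 1.645, margin = 1.645 × 0.8925 = 1.4682.
x̄₁ − x̄₂ = 38.4 − 27.0 = 11.4000; interval 11.4000 ± 1.4682 = (9.93, 12.87).

(9.93, 12.87)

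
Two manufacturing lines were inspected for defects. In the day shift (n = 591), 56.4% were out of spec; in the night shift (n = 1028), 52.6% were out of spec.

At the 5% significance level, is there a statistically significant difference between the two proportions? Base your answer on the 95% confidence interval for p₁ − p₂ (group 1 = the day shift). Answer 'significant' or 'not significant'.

SE₁ = √(p̂₁(1−p̂₁)/n₁) = √(0.5640·0.4360/591) = 0.02040; SE₂ = √(0.5260·0.4740/1028) = 0.01557.
Independent samples: SE of the difference = √(SE₁² + SE₂²) = √(0.00041616 + 0.0002424249) = 0.02566.
z* for 95% confidence is 1.960, so the margin of error is 1.960 × 0.02566 = 0.05029.
Point estimate p̂₁ − p̂₂ = 0.5640 − 0.5260 = 0.0380.
0.0380 ± 0.05029 → (-0.01229, 0.08829).
The interval (-0.01229, 0.08829) contains 0, so the difference is not significant.

not significant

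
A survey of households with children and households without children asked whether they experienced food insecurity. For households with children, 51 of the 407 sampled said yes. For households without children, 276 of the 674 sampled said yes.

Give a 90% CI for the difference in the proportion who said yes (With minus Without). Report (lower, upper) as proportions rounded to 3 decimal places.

p̂₁ = 51/407 = 0.1253 and p̂₂ = 276/674 = 0.4095.
SE₁ = √(p̂₁(1−p̂₁)/n₁) = √(0.1253·0.8747/407) = 0.01641; SE₂ = √(0.4095·0.5905/674) = 0.01894.
Independent samples: SE of the difference = √(SE₁² + SE₂²) = √(0.0002692881 + 0.0003587236) = 0.02506.
z* for 90% confidence is 1.645, so the margin of error is 1.645 × 0.02506 = 0.04122.
Point estimate p̂₁ − p̂₂ = 0.1253 − 0.4095 = -0.2842.
-0.2842 ± 0.04122 → (-0.325, -0.243).

(-0.325, -0.243)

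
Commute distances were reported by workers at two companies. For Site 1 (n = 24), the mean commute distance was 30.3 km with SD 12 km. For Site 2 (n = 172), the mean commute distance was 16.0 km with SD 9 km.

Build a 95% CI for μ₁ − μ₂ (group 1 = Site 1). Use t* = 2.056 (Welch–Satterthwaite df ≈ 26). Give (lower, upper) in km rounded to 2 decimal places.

Standard errors of each mean: 12/√24 = 2.4495 and 9/√172 = 0.6862.
SE(x̄₁ − x̄₂) = √(2.4495² + 0.6862²) = 2.5438 for independent samples with unequal variances.
With t* = 2.056, the margin is 2.056 × 2.5438 = 5.2301.
x̄₁ − x̄₂ = 30.3 − 16.0 = 14.3000; the interval is 14.3000 ± 5.2301 = (9.07, 19.53).

(9.07, 19.53)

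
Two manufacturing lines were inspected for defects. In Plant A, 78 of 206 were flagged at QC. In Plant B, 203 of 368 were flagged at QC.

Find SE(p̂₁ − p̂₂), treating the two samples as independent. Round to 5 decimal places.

0.04259

p̂₁ = 78/206 = 0.3786 and p̂₂ = 203/368 = 0.5516.
SE₁ = √(p̂₁(1−p̂₁)/n₁) = √(0.3786·0.6214/206) = 0.03379; SE₂ = √(0.5516·0.4484/368) = 0.02593.
Independent samples: SE of the difference = √(SE₁² + SE₂²) = √(0.0011417641 + 0.0006723649) = 0.04259.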